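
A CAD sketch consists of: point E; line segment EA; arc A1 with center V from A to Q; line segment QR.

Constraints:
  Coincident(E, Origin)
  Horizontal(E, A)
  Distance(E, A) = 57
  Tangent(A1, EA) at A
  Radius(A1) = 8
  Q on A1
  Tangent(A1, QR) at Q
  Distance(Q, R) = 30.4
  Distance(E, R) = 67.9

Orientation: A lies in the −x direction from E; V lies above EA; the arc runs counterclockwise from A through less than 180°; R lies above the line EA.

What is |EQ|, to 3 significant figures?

50.1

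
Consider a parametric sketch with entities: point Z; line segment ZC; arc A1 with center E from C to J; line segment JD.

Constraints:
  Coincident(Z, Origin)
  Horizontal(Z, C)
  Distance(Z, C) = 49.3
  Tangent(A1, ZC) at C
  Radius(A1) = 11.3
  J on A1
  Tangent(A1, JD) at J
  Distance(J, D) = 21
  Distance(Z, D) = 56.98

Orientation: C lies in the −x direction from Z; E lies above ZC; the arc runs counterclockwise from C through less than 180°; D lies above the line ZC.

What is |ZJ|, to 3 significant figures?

41.3

Z is at the origin; Z and C share the same y with |ZC| = 49.3 and C on the −x side, so C = (-49.3, 0.00). Tangency of A1 to ZC means the radius EC is perpendicular to ZC, so E = C + (0, 11.3) = (-49.3, 11.3). Since EJ ⟂ JD (tangency), |ED| = √(11.3² + 21.0²) = 23.8 regardless of where J sits on A1. So D lies on both circle(Z, 56.98) and circle(E, 23.8); the above-ZC intersection is D = (-45.1, 34.8). J is the foot of the tangent from D: J = (-38.6, 14.8).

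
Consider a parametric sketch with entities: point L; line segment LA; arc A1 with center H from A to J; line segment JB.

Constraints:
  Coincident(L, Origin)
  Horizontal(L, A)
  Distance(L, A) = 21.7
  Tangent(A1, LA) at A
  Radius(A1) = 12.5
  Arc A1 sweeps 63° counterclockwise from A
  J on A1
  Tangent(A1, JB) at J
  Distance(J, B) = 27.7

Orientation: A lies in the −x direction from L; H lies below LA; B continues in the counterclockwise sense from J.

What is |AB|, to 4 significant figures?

39.43

On A1, A sits at bearing 90° from H; a 63° counterclockwise sweep puts J at bearing 153°, so J = H + 12.5·(cos 153°, sin 153°) = (-32.84, -6.825). Tangency of A1 to JB means the radius HJ is perpendicular to JB, so JB runs along (−sin 153°, cos 153°); with |JB| = 27.7, B = (-45.41, -31.51). Then |AB| = |B − A| = 39.43.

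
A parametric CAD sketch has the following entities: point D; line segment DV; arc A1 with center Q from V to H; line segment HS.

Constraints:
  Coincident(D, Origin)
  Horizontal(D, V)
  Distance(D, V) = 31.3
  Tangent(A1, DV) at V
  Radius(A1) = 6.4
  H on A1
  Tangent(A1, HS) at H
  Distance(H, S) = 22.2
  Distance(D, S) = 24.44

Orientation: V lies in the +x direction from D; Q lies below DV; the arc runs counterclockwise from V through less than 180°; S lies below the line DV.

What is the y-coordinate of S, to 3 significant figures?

-20.6

Checks: D.y = 0.00, V.y = 0.00 ✓; |QH| = 6.400 ✓; ∠(QH, HS) = 90.00° ✓; |HS| = 22.20 ✓; |DS| = 24.44 ✓.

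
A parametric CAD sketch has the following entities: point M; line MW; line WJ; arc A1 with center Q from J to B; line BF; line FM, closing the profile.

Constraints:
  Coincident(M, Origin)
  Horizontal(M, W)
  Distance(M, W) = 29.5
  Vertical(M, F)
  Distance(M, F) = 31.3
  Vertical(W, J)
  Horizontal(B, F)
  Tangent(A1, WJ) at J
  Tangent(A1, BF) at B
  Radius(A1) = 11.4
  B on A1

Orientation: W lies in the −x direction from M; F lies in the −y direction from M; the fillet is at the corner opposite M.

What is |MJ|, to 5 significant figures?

35.585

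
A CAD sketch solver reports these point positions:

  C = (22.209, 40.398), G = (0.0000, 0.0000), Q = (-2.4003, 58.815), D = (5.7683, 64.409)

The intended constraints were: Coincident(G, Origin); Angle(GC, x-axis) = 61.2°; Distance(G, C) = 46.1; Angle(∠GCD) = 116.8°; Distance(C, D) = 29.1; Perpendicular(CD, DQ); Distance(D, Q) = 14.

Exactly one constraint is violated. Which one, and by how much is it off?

Distance(D, Q) = 14 — off by 4.10.

G = (0.00, 0.00) ✓; GC at 61.20° ✓; |GC| = 46.10 ✓; ∠GCD = 116.8° ✓; |CD| = 29.10 ✓; ∠(CD, DQ) = 90.00° ✓; |DQ| = 9.900 ✗.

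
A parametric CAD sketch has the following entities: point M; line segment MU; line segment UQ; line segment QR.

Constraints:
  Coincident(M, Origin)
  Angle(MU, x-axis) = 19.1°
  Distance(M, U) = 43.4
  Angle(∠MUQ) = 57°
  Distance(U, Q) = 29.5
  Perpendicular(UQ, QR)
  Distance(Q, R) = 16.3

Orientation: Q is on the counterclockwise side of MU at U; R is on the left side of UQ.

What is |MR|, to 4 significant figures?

20.94

M is at the origin; MU runs at 19.1° with length 43.4, so U = 43.4·(cos 19.1°, sin 19.1°) = (41.01, 14.20). ∠MUQ = 57.0°, so UQ runs at 19.1° + (180° − 57.0°) = 142.1° from the x-axis; with |UQ| = 29.5, Q = U + 29.5·(cos 142.1°, sin 142.1°) = (17.73, 32.32). UQ is perpendicular to QR; with |QR| = 16.3 on the left of UQ, R = Q + 16.3·(-0.6143, -0.7891) = (7.720, 19.46). Then |MR| = |R − M| = 20.94.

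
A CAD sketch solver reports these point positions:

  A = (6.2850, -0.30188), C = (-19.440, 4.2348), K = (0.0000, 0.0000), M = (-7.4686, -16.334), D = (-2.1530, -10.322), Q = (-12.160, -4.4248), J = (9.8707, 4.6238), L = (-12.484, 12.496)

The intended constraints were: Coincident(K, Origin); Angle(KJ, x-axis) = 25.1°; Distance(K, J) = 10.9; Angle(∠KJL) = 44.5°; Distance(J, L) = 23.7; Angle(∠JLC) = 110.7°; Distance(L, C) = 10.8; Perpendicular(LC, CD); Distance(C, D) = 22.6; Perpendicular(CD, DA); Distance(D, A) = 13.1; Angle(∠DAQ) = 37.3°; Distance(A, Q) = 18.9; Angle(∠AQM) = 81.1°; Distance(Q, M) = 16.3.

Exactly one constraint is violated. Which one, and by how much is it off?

Distance(Q, M) = 16.3 — off by 3.50.

K = (0.00, 0.00) ✓; KJ at 25.10° ✓; |KJ| = 10.90 ✓; ∠KJL = 44.50° ✓; |JL| = 23.70 ✓; ∠JLC = 110.7° ✓; |LC| = 10.80 ✓; ∠(LC, CD) = 90.00° ✓; |CD| = 22.60 ✓; ∠(CD, DA) = 90.00° ✓; |DA| = 13.10 ✓; ∠DAQ = 37.30° ✓; |AQ| = 18.90 ✓; ∠AQM = 81.10° ✓; |QM| = 12.80 ✗.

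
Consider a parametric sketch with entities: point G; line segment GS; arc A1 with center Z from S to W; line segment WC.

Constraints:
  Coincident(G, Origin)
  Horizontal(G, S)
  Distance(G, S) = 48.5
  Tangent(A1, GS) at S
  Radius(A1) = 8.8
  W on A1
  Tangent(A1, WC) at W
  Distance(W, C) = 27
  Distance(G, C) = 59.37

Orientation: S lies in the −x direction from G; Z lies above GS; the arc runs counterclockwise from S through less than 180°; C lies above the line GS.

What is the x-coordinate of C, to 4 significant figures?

-46.34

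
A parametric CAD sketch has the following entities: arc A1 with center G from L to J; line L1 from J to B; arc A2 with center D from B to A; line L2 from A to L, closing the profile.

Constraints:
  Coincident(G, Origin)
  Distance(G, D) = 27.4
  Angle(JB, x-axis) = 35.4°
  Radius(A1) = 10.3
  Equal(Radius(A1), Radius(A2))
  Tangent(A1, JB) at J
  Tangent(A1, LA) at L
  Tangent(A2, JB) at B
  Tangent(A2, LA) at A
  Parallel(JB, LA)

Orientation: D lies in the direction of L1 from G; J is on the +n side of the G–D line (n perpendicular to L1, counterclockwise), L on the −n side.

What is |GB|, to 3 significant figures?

29.3

The slot axis is L1's direction at 35.4°, so u = (cos 35.4°, sin 35.4°) = (0.815, 0.579) and n = (−sin 35.4°, cos 35.4°) = (-0.579, 0.815). G is at the origin and D lies 27.4 along u from G, so D = 27.4·u = (22.3, 15.9). Tangency of A1 to both parallel lines with radius 10.3 puts J and L at G ± 10.3·n: J = (-5.97, 8.40), L = (5.97, -8.40). Equal radii place B and A the same way about D: B = D + 10.3·n = (16.4, 24.3), A = D − 10.3·n = (28.3, 7.48). Then |GB| = |B − G| = 29.3.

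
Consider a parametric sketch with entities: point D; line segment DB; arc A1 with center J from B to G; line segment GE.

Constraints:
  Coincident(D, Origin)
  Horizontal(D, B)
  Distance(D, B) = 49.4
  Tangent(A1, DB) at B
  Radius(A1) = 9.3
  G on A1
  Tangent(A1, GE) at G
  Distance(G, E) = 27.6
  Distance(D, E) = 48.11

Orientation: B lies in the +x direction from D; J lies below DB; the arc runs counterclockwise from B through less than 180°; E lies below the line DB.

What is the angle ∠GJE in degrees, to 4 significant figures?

71.38°

Checks: |JG| = 9.300 ✓; ∠(JG, GE) = 90.00° ✓; |GE| = 27.60 ✓; |DE| = 48.11 ✓.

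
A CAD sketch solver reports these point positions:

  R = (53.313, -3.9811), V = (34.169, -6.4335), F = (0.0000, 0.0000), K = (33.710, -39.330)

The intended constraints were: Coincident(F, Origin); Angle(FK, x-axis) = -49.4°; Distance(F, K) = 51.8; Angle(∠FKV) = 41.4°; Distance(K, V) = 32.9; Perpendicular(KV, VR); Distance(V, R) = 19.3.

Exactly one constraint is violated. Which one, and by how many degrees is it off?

Perpendicular(KV, VR) — off by 8.10°.

F = (0.00, 0.00) ✓; FK at -49.40° ✓; |FK| = 51.80 ✓; ∠FKV = 41.40° ✓; |KV| = 32.90 ✓; ∠(KV, VR) = 81.90° ✗; |VR| = 19.30 ✓.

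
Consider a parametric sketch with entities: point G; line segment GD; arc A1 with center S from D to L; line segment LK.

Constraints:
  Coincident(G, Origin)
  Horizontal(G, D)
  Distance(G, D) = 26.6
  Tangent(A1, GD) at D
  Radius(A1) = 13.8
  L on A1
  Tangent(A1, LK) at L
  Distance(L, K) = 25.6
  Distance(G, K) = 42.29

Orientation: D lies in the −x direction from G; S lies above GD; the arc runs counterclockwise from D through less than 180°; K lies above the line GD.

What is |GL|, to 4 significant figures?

19.25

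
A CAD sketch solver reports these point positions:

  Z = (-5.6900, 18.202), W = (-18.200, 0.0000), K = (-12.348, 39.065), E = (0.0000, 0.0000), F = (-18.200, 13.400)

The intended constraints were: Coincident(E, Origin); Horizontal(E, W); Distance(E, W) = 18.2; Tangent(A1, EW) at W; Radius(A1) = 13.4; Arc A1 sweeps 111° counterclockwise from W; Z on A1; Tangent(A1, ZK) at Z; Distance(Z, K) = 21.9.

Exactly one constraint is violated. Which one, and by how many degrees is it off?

Tangent(A1, ZK) at Z — off by 3.30°.

E = (0.00, 0.00) ✓; E.y = 0.00, W.y = 0.00 ✓; |EW| = 18.20 ✓; ∠(FW, WE) = 90.00° ✓; |FW| = 13.40 ✓; bearing(F→Z) − bearing(F→W) = 111.0° ✓; |FZ| = 13.40 ✓; ∠(FZ, ZK) = 93.30° ✗; |ZK| = 21.90 ✓.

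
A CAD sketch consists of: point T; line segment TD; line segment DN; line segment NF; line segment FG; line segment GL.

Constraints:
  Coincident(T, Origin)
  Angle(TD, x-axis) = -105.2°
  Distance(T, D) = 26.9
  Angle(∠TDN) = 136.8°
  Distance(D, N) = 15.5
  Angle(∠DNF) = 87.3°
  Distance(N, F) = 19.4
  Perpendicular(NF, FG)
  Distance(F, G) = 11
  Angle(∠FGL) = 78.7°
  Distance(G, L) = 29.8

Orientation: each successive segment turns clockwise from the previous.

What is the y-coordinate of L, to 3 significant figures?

-40.2

T is at the origin; TD runs at -105.2° with length 26.9, so D = (-7.05, -26.0). ∠TDN = 136.8° gives DN at -148° from the x-axis; with |DN| = 15.5, N = (-20.3, -34.1). ∠DNF = 87.3° gives NF at 119° from the x-axis; with |NF| = 19.4, F = (-29.6, -17.1). NF is perpendicular to FG, so FG runs at 28.9°; with |FG| = 11.0, G = (-20.0, -11.8). ∠FGL = 78.7° gives GL at -72.4° from the x-axis; with |GL| = 29.8, L = (-11.0, -40.2). So L.y = -40.2.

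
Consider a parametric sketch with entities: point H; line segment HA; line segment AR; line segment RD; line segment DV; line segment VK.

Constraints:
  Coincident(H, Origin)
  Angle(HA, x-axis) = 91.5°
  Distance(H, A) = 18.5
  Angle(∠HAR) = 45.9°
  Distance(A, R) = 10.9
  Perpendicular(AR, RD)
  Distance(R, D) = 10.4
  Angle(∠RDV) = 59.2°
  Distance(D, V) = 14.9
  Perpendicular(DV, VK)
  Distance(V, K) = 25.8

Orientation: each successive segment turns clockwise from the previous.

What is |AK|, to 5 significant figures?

22.449

H is at the origin; HA runs at 91.5° with length 18.5, so A = (-0.48427, 18.494). ∠HAR = 45.9° gives AR at -42.600° from the x-axis; with |AR| = 10.9, R = (7.5392, 11.116). AR is perpendicular to RD, so RD runs at -132.60°; with |RD| = 10.4, D = (0.49967, 3.4603). ∠RDV = 59.2° gives DV at 106.60° from the x-axis; with |DV| = 14.9, V = (-3.7571, 17.739). DV ⟂ VK, so VK runs at 16.600°; with |VK| = 25.8, K = (20.968, 25.110). Then |AK| = |K − A| = 22.449.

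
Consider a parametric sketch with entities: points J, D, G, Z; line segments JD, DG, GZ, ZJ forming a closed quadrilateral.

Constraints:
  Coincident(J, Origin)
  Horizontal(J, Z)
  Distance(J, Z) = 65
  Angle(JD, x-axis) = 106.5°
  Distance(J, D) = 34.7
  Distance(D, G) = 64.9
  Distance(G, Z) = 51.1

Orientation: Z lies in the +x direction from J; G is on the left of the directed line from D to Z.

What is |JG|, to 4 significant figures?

72.59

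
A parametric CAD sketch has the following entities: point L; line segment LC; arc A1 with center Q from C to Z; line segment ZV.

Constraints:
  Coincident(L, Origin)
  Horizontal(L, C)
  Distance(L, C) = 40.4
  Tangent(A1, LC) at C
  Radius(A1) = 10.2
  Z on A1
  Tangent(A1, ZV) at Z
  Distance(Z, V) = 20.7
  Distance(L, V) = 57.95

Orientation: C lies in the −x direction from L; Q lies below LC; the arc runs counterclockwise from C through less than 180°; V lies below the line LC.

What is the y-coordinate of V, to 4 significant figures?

-31.84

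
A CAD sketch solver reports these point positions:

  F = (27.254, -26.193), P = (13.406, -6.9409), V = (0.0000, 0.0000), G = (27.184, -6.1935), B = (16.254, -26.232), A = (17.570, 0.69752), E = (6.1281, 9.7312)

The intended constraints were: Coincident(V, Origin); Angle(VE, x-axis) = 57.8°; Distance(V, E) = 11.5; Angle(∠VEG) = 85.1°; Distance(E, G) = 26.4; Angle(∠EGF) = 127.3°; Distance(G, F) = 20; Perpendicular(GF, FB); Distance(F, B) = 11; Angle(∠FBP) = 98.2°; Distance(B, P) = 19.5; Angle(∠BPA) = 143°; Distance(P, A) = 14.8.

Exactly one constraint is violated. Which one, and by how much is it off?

Distance(P, A) = 14.8 — off by 6.10.

V = (0.00, 0.00) ✓; VE at 57.80° ✓; |VE| = 11.50 ✓; ∠VEG = 85.10° ✓; |EG| = 26.40 ✓; ∠EGF = 127.3° ✓; |GF| = 20.00 ✓; ∠(GF, FB) = 90.00° ✓; |FB| = 11.00 ✓; ∠FBP = 98.19° ✓; |BP| = 19.50 ✓; ∠BPA = 143.0° ✓; |PA| = 8.700 ✗.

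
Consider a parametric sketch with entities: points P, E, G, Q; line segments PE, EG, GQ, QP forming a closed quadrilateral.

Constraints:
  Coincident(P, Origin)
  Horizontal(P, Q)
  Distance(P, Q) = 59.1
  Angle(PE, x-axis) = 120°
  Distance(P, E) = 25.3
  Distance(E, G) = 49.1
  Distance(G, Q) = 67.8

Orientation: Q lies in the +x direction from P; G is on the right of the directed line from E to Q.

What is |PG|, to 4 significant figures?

26.53

Checks: |EG| = 49.10 ✓; |GQ| = 67.80 ✓.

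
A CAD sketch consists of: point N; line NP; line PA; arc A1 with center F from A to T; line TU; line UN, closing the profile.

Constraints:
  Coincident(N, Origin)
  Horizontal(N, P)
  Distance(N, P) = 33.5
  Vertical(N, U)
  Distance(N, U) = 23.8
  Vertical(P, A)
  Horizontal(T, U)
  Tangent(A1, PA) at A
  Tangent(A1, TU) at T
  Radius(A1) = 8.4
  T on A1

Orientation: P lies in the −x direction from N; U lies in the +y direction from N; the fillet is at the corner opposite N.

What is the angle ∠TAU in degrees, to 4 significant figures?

30.92°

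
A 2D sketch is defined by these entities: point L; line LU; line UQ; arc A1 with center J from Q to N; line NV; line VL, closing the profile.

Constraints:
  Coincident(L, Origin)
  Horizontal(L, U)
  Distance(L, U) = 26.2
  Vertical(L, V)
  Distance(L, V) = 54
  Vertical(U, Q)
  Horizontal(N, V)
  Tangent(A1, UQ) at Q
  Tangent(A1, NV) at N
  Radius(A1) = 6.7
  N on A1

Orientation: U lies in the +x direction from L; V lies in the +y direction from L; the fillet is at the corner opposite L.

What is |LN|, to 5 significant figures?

57.413

L is at the origin; L and U share the same y with |LU| = 26.2 and U on the +x side, so U = (26.200, 0.0000). LV is vertical with |LV| = 54.0 and V on the +y side, so V = (0.0000, 54.000). The virtual corner opposite L is at (26.200, 54.000). Since A1 is tangent to UQ there, JQ ⟂ UQ and the tangent condition forces JN to be normal to NV, with radius 6.7, so the center J sits 6.7 in from both sides at J = (19.500, 47.300). That places the tangent points at Q = (26.200, 47.300) on UQ and N = (19.500, 54.000) on NV. Then |LN| = |N − L| = 57.413.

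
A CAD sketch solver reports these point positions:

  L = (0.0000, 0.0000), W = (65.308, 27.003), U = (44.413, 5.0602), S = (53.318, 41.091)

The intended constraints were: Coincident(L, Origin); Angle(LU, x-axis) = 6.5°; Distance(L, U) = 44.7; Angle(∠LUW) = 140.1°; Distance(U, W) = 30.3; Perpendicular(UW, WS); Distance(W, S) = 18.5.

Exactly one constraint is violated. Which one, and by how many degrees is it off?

Perpendicular(UW, WS) — off by 6.00°.

L = (0.00, 0.00) ✓; LU at 6.500° ✓; |LU| = 44.70 ✓; ∠LUW = 140.1° ✓; |UW| = 30.30 ✓; ∠(UW, WS) = 84.00° ✗; |WS| = 18.50 ✓.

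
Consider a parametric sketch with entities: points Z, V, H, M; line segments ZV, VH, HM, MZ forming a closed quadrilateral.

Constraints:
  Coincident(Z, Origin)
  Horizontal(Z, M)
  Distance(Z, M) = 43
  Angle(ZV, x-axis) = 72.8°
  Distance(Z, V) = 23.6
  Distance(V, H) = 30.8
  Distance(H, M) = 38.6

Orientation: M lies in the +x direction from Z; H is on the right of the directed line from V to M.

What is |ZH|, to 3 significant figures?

9.76

Checks: Z.y = 0.00, M.y = 0.00 ✓; |VH| = 30.80 ✓; |HM| = 38.60 ✓.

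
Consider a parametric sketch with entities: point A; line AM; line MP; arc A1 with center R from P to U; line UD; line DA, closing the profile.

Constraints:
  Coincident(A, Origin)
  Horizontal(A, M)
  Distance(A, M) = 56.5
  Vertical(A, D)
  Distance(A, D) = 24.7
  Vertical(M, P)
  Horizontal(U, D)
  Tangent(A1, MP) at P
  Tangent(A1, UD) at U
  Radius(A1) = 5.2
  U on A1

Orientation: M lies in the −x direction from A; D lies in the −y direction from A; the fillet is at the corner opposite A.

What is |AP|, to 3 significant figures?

59.8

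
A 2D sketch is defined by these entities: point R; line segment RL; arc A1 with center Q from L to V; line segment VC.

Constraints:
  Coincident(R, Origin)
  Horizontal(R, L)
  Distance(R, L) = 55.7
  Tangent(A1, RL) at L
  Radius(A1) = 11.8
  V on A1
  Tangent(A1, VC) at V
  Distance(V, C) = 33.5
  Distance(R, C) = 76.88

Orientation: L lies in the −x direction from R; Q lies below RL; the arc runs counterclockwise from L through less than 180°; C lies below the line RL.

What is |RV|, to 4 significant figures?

68.73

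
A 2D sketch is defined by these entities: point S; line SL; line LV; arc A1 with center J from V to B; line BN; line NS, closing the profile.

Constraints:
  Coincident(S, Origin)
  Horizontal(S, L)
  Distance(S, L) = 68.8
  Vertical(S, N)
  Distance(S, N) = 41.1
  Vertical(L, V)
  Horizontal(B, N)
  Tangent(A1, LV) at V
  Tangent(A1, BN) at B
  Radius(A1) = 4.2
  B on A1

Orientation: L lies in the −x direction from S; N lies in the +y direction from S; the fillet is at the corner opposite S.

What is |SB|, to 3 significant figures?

76.6

S is at the origin; SL is horizontal with |SL| = 68.8 and L on the −x side, so L = (-68.8, 0.00). SN is vertical with |SN| = 41.1 and N on the +y side, so N = (0.00, 41.1). The virtual corner opposite S is at (-68.8, 41.1). Since A1 is tangent to LV there, JV ⟂ LV and the tangent condition forces JB to be normal to BN, with radius 4.2, so the center J sits 4.2 in from both sides at J = (-64.6, 36.9). That places the tangent points at V = (-68.8, 36.9) on LV and B = (-64.6, 41.1) on BN. Then |SB| = |B − S| = 76.6.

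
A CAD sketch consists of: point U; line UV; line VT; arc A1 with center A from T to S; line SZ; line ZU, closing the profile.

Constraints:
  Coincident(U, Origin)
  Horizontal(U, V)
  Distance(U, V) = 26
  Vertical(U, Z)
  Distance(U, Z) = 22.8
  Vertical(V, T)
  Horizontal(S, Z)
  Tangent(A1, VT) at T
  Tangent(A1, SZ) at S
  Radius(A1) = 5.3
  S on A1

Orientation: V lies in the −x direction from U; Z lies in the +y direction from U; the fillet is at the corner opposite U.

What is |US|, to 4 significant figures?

30.79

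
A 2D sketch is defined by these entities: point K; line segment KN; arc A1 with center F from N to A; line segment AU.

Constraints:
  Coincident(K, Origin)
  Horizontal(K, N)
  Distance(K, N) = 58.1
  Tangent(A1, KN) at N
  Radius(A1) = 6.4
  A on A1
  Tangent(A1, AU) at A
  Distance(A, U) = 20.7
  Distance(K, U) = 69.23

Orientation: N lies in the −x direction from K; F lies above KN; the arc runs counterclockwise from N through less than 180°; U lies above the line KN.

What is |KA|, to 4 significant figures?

53.57

K is at the origin; KN is horizontal with |KN| = 58.1 and N on the −x side, so N = (-58.10, 0.000). Since A1 is tangent to KN there, FN ⟂ KN, so F = N + (0, 6.4) = (-58.10, 6.400). Since FA ⟂ AU (tangency), |FU| = √(6.4² + 20.7²) = 21.67 regardless of where A sits on A1. So U lies on both circle(K, 69.23) and circle(F, 21.67); the above-KN intersection is U = (-63.59, 27.36). A is the foot of the tangent from U: A = (-52.66, 9.779).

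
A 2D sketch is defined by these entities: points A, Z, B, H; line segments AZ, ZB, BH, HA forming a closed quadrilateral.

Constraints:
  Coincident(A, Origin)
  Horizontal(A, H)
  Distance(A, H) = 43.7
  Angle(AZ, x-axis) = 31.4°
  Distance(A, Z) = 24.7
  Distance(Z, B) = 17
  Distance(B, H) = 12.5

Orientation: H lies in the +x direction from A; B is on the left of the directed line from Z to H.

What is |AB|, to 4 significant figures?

39.59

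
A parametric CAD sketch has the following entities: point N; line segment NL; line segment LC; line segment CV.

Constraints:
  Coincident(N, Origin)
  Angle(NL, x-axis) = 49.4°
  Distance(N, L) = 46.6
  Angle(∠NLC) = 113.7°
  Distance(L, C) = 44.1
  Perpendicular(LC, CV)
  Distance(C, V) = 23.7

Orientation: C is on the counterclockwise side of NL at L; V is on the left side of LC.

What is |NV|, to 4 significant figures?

65.63

N is at the origin; NL runs at 49.4° with length 46.6, so L = 46.6·(cos 49.4°, sin 49.4°) = (30.33, 35.38). ∠NLC = 113.7°, so LC runs at 49.4° + (180° − 113.7°) = 115.7° from the x-axis; with |LC| = 44.1, C = L + 44.1·(cos 115.7°, sin 115.7°) = (11.20, 75.12). LC ⟂ CV; with |CV| = 23.7 on the left of LC, V = C + 23.7·(-0.9011, -0.4337) = (-10.15, 64.84). Then |NV| = |V − N| = 65.63.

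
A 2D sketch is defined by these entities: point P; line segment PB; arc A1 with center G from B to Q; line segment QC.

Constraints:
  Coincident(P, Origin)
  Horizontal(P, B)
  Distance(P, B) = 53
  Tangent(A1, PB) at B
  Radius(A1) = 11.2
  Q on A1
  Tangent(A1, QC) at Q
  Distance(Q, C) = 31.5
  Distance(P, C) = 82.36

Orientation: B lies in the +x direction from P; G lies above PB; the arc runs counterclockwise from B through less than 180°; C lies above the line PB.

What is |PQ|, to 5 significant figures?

64.167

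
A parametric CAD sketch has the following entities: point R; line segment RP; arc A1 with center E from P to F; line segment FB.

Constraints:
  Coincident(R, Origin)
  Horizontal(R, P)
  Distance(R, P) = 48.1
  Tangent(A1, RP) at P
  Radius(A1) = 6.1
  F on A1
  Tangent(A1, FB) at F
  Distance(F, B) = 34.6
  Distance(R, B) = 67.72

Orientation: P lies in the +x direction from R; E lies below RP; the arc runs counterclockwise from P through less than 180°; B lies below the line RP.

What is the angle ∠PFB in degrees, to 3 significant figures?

125°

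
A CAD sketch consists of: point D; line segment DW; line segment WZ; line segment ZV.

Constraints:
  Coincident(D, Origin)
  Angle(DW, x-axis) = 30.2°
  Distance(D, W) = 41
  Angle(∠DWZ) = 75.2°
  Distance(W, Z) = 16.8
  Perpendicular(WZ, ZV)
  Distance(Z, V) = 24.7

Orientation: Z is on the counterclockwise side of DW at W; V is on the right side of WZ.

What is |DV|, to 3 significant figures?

64.7

D is at the origin; DW runs at 30.2° with length 41.0, so W = 41.0·(cos 30.2°, sin 30.2°) = (35.4, 20.6). ∠DWZ = 75.2°, so WZ runs at 30.2° + (180° − 75.2°) = 135° from the x-axis; with |WZ| = 16.8, Z = W + 16.8·(cos 135°, sin 135°) = (23.6, 32.5). WZ ⟂ ZV; with |ZV| = 24.7 on the right of WZ, V = Z + 24.7·(0.707, 0.707) = (41.0, 50.0). Then |DV| = |V − D| = 64.7.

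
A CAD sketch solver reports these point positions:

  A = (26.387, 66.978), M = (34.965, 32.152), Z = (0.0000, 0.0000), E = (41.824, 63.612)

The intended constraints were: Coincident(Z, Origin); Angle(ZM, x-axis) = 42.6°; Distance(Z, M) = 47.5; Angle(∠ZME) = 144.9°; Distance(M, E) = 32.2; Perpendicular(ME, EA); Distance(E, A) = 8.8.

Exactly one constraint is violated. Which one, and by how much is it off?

Distance(E, A) = 8.8 — off by 7.00.

Z = (0.00, 0.00) ✓; ZM at 42.60° ✓; |ZM| = 47.50 ✓; ∠ZME = 144.9° ✓; |ME| = 32.20 ✓; ∠(ME, EA) = 90.00° ✓; |EA| = 15.80 ✗.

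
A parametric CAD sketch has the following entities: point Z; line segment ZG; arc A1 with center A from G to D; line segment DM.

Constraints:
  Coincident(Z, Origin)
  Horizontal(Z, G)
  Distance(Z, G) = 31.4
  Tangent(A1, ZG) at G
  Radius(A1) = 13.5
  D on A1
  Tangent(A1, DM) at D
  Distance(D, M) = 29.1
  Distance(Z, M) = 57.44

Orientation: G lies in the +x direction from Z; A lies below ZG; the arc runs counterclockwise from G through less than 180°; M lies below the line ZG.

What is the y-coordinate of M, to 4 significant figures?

-45.35

Checks: |ZG| = 31.40 ✓; |AD| = 13.50 ✓; ∠(AD, DM) = 90.00° ✓; |DM| = 29.10 ✓; |ZM| = 57.44 ✓.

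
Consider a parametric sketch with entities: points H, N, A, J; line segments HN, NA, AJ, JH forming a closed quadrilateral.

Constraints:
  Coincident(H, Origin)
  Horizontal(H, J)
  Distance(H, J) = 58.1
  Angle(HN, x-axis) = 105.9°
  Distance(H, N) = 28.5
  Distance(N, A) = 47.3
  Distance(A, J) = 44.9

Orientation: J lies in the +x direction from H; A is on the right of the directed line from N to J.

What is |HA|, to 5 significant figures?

20.674

Checks: HN at 105.9° ✓; |NA| = 47.30 ✓; |AJ| = 44.90 ✓.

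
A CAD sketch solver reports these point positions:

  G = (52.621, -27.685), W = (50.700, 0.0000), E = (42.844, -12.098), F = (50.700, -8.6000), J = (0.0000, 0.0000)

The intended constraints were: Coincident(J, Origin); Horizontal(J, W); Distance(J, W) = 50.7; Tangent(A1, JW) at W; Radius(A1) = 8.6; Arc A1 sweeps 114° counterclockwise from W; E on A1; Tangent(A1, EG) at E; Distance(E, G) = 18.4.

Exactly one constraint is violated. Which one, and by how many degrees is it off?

Tangent(A1, EG) at E — off by 8.10°.

J = (0.00, 0.00) ✓; J.y = 0.00, W.y = 0.00 ✓; |JW| = 50.70 ✓; ∠(FW, WJ) = 90.00° ✓; |FW| = 8.600 ✓; bearing(F→E) − bearing(F→W) = 114.0° ✓; |FE| = 8.600 ✓; ∠(FE, EG) = 81.90° ✗; |EG| = 18.40 ✓.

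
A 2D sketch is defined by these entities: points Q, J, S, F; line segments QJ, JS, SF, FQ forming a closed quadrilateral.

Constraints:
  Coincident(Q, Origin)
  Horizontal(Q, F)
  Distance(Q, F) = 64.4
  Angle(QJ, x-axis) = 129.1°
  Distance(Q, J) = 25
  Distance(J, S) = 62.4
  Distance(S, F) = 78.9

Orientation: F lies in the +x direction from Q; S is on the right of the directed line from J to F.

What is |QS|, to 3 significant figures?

41.7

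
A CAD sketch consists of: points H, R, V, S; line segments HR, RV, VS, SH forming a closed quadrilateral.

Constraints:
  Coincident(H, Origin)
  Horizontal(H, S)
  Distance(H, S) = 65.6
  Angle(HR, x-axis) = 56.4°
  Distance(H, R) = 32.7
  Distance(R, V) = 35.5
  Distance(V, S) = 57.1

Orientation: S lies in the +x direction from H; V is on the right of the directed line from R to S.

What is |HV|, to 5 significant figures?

11.392

Checks: |RV| = 35.50 ✓; |VS| = 57.10 ✓.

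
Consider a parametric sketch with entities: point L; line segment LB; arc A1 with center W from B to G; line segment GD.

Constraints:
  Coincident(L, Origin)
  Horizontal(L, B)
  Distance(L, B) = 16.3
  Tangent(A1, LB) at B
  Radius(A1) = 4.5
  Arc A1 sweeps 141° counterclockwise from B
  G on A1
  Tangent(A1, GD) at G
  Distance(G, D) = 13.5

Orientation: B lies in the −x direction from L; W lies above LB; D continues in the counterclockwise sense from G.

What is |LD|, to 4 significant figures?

29.09

On A1, B sits at bearing -90° from W; a 141° counterclockwise sweep puts G at bearing 51°, so G = W + 4.5·(cos 51°, sin 51°) = (-13.47, 7.997). Since A1 is tangent to GD there, WG ⟂ GD, so GD runs along (−sin 51°, cos 51°); with |GD| = 13.5, D = (-23.96, 16.49). Then |LD| = |D − L| = 29.09.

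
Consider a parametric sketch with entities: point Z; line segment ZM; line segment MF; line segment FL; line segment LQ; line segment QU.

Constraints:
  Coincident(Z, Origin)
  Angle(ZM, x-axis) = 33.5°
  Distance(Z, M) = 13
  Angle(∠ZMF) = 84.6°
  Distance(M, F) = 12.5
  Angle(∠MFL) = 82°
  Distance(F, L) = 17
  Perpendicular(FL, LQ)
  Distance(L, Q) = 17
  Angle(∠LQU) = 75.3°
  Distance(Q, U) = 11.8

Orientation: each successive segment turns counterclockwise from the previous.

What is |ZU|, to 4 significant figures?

9.948

Z is at the origin; ZM runs at 33.5° with length 13.0, so M = (10.84, 7.175). ∠ZMF = 84.6° gives MF at 128.9° from the x-axis; with |MF| = 12.5, F = (2.991, 16.90). ∠MFL = 82.0° gives FL at -133.1° from the x-axis; with |FL| = 17.0, L = (-8.625, 4.490). FL ⟂ LQ, so LQ runs at -43.10°; with |LQ| = 17.0, Q = (3.788, -7.125). ∠LQU = 75.3° gives QU at 61.60° from the x-axis; with |QU| = 11.8, U = (9.400, 3.255). Then |ZU| = |U − Z| = 9.948.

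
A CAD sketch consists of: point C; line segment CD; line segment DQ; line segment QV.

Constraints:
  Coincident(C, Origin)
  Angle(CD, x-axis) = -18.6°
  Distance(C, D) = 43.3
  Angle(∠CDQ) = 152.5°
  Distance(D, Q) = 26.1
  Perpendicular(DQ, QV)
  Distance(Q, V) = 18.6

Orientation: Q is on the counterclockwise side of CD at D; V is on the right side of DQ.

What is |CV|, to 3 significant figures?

75.2

∠CDQ = 152.5°, so DQ runs at -18.6° + (180° − 152.5°) = 8.90° from the x-axis; with |DQ| = 26.1, Q = D + 26.1·(cos 8.90°, sin 8.90°) = (66.8, -9.77). DQ ⟂ QV; with |QV| = 18.6 on the right of DQ, V = Q + 18.6·(0.155, -0.988) = (69.7, -28.1). Then |CV| = |V − C| = 75.2.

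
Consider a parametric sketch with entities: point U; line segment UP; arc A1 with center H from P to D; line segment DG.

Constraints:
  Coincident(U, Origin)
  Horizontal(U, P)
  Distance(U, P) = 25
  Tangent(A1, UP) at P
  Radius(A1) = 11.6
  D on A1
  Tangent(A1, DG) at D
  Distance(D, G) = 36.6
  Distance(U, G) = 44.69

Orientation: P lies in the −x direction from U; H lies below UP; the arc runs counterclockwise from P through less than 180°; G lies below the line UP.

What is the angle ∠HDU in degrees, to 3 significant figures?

17.0°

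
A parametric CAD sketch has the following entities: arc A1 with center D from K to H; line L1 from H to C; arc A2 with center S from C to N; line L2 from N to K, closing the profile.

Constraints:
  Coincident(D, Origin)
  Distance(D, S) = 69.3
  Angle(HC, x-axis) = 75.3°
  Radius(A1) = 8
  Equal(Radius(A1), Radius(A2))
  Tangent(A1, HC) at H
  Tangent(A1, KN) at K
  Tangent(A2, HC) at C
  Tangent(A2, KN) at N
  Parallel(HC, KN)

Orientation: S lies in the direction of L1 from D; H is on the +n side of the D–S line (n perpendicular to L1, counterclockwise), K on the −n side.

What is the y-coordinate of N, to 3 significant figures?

65.0

The slot axis is L1's direction at 75.3°, so u = (cos 75.3°, sin 75.3°) = (0.254, 0.967) and n = (−sin 75.3°, cos 75.3°) = (-0.967, 0.254). D is at the origin and S lies 69.3 along u from D, so S = 69.3·u = (17.6, 67.0). Tangency of A1 to both parallel lines with radius 8.0 puts H and K at D ± 8.0·n: H = (-7.74, 2.03), K = (7.74, -2.03). Equal radii place C and N the same way about S: C = S + 8.0·n = (9.85, 69.1), N = S − 8.0·n = (25.3, 65.0). So N.y = 65.0.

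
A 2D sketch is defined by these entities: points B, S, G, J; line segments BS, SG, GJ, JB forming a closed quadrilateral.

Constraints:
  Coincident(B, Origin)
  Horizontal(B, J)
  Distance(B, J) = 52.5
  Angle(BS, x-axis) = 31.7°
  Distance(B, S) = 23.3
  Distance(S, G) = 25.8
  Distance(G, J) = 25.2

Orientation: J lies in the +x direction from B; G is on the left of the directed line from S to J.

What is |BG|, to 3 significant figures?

49.0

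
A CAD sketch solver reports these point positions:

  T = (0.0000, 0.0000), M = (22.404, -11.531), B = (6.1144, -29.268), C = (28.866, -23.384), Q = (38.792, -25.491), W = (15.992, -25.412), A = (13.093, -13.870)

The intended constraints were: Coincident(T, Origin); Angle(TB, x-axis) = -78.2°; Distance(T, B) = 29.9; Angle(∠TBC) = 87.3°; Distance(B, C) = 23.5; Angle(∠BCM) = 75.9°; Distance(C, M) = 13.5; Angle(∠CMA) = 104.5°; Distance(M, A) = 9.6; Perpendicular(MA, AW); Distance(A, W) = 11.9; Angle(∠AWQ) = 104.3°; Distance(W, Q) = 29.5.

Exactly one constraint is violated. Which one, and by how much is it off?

Distance(W, Q) = 29.5 — off by 6.70.

T = (0.00, 0.00) ✓; TB at -78.20° ✓; |TB| = 29.90 ✓; ∠TBC = 87.30° ✓; |BC| = 23.50 ✓; ∠BCM = 75.90° ✓; |CM| = 13.50 ✓; ∠CMA = 104.5° ✓; |MA| = 9.600 ✓; ∠(MA, AW) = 90.00° ✓; |AW| = 11.90 ✓; ∠AWQ = 104.3° ✓; |WQ| = 22.80 ✗.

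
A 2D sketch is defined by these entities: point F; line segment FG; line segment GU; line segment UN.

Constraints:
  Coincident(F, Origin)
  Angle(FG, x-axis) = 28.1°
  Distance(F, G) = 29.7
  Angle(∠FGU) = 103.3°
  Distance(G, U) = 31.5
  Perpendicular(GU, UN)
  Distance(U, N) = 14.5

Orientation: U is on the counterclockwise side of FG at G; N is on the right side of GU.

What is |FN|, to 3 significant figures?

57.9

∠FGU = 103.3°, so GU runs at 28.1° + (180° − 103.3°) = 105° from the x-axis; with |GU| = 31.5, U = G + 31.5·(cos 105°, sin 105°) = (18.2, 44.4). GU is perpendicular to UN; with |UN| = 14.5 on the right of GU, N = U + 14.5·(0.967, 0.255) = (32.2, 48.1). Then |FN| = |N − F| = 57.9.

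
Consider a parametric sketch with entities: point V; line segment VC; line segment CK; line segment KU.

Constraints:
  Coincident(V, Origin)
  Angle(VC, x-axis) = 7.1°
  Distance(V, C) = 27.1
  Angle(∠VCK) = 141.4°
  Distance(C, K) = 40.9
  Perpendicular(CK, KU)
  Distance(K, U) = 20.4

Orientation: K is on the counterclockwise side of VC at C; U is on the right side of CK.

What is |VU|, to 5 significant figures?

72.427

V is at the origin; VC runs at 7.1° with length 27.1, so C = 27.1·(cos 7.1°, sin 7.1°) = (26.892, 3.3496). ∠VCK = 141.4°, so CK runs at 7.1° + (180° − 141.4°) = 45.700° from the x-axis; with |CK| = 40.9, K = C + 40.9·(cos 45.700°, sin 45.700°) = (55.457, 32.621). CK is perpendicular to KU; with |KU| = 20.4 on the right of CK, U = K + 20.4·(0.71569, -0.69842) = (70.058, 18.374). Then |VU| = |U − V| = 72.427.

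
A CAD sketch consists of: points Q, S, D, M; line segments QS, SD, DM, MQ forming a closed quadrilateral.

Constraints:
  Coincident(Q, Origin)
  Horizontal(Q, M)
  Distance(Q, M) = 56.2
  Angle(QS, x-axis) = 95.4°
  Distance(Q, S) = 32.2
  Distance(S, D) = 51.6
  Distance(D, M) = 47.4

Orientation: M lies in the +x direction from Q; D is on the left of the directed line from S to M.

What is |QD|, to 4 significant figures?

65.72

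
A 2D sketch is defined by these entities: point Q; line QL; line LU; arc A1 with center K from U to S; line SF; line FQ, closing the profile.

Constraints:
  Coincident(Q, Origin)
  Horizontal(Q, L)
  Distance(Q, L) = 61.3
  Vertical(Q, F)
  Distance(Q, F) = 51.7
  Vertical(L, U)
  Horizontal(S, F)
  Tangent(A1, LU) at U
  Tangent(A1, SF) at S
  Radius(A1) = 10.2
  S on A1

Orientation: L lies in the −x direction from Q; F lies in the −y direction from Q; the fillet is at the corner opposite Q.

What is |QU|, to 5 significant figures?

74.027

Q is at the origin; QL is horizontal with |QL| = 61.3 and L on the −x side, so L = (-61.300, 0.0000). Q and F share the same x with |QF| = 51.7 and F on the −y side, so F = (0.0000, -51.700). The virtual corner opposite Q is at (-61.300, -51.700). A1 meets LU tangentially, so KU is at right angles to LU and since A1 is tangent to SF there, KS ⟂ SF, with radius 10.2, so the center K sits 10.2 in from both sides at K = (-51.100, -41.500). That places the tangent points at U = (-61.300, -41.500) on LU and S = (-51.100, -51.700) on SF. Then |QU| = |U − Q| = 74.027.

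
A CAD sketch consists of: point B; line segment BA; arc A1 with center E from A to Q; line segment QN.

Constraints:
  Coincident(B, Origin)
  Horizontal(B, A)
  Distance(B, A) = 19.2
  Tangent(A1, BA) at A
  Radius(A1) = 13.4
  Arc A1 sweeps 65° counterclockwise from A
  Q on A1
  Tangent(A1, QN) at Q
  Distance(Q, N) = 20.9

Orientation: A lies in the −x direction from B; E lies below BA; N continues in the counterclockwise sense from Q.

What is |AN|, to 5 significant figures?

33.938

B is at the origin; BA is horizontal with |BA| = 19.2 and A on the −x side, so A = (-19.200, 0.0000). A1 meets BA tangentially, so EA is at right angles to BA, so E = A + (0, -13.4) = (-19.200, -13.400). On A1, A sits at bearing 90° from E; a 65° counterclockwise sweep puts Q at bearing 155°, so Q = E + 13.4·(cos 155°, sin 155°) = (-31.345, -7.7369). The tangent condition forces EQ to be normal to QN, so QN runs along (−sin 155°, cos 155°); with |QN| = 20.9, N = (-40.177, -26.679). Then |AN| = |N − A| = 33.938.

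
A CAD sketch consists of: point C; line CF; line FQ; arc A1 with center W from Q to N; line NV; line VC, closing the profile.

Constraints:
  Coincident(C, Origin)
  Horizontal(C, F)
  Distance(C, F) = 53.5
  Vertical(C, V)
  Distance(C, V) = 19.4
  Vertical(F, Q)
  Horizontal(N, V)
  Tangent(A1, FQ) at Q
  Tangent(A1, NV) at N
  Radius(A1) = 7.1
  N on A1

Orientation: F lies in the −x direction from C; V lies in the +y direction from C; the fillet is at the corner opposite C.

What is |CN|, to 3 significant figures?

50.3

C is at the origin; C and F share the same y with |CF| = 53.5 and F on the −x side, so F = (-53.5, 0.00). C and V share the same x with |CV| = 19.4 and V on the +y side, so V = (0.00, 19.4). The virtual corner opposite C is at (-53.5, 19.4). Tangency of A1 to FQ means the radius WQ is perpendicular to FQ and tangency of A1 to NV means the radius WN is perpendicular to NV, with radius 7.1, so the center W sits 7.1 in from both sides at W = (-46.4, 12.3). That places the tangent points at Q = (-53.5, 12.3) on FQ and N = (-46.4, 19.4) on NV. Then |CN| = |N − C| = 50.3.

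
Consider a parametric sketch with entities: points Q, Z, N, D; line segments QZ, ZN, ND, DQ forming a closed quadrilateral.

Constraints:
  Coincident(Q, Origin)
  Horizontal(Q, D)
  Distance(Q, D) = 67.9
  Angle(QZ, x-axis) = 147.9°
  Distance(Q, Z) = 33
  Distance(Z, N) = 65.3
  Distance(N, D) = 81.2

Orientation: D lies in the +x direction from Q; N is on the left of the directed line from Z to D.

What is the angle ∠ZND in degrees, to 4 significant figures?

82.62°

Checks: |ZN| = 65.30 ✓; |ND| = 81.20 ✓.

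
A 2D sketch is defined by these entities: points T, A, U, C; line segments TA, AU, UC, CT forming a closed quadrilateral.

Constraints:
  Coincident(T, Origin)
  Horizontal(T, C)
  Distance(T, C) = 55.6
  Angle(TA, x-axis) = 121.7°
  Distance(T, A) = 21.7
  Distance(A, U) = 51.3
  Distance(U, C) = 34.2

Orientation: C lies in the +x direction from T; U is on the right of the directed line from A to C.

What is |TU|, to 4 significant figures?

30.83

Checks: |AU| = 51.30 ✓; |UC| = 34.20 ✓.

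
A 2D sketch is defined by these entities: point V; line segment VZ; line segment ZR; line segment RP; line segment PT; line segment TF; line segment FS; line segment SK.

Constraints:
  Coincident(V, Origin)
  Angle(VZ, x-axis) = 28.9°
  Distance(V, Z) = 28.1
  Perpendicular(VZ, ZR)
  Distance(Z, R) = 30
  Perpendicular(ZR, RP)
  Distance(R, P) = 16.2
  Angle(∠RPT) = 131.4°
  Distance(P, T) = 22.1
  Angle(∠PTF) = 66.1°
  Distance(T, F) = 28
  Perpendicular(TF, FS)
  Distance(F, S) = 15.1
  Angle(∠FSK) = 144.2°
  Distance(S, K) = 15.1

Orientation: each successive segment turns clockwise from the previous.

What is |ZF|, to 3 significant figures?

6.48

V is at the origin; VZ runs at 28.9° with length 28.1, so Z = (24.6, 13.6). The perpendicularity gives ZR at right angles to VZ, so ZR runs at -61.1°; with |ZR| = 30.0, R = (39.1, -12.7). ZR is perpendicular to RP, so RP runs at -151°; with |RP| = 16.2, P = (24.9, -20.5). ∠RPT = 131.4° gives PT at 160° from the x-axis; with |PT| = 22.1, T = (4.11, -13.1). ∠PTF = 66.1° gives TF at 46.4° from the x-axis; with |TF| = 28.0, F = (23.4, 7.21). Then |ZF| = |F − Z| = 6.48.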